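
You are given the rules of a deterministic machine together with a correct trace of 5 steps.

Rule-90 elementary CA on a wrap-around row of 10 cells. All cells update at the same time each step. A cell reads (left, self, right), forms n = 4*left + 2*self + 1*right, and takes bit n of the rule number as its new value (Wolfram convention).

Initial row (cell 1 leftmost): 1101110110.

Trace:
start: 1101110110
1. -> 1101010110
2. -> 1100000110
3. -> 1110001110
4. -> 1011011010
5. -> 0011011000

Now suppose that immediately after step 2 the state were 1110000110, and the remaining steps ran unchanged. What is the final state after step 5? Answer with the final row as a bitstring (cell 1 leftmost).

0110001001

state after step 2 := 1110000110
3. -> 1011001110
4. -> 0011111010
5. -> 0110001001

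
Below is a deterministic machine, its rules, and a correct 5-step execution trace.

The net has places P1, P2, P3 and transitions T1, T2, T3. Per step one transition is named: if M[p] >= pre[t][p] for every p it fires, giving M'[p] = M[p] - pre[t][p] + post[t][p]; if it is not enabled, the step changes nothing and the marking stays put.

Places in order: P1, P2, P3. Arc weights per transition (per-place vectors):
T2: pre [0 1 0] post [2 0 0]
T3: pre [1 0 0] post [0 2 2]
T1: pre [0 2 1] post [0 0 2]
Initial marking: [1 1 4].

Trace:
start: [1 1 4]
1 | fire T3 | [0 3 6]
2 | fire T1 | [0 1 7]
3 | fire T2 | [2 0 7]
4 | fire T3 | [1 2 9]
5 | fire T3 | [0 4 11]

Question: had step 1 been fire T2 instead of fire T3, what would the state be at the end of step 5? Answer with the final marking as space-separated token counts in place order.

1 4 8

(re-executing from step 1 with the substitution; state before step 1: [1 1 4])
1 | fire T2 | [3 0 4]
2 | fire T1 | [3 0 4]
3 | fire T2 | [3 0 4]
4 | fire T3 | [2 2 6]
5 | fire T3 | [1 4 8]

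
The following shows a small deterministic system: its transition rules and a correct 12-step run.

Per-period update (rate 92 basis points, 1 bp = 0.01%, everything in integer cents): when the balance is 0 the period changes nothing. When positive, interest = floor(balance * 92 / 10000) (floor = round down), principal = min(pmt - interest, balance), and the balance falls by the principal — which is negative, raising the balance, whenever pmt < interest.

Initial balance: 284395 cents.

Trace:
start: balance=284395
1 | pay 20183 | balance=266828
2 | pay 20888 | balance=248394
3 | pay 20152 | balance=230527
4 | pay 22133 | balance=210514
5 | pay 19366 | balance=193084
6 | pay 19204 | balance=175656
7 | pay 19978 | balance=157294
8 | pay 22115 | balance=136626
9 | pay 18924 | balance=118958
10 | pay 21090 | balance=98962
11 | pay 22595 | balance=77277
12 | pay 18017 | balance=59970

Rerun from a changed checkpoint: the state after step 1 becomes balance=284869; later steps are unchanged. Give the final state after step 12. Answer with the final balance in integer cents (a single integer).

state after step 1 := balance=284869
2 | pay 20888 | balance=266601
3 | pay 20152 | balance=248901
4 | pay 22133 | balance=229057
5 | pay 19366 | balance=211798
6 | pay 19204 | balance=194542
7 | pay 19978 | balance=176353
8 | pay 22115 | balance=155860
9 | pay 18924 | balance=138369
10 | pay 21090 | balance=118551
11 | pay 22595 | balance=97046
12 | pay 18017 | balance=79921

79921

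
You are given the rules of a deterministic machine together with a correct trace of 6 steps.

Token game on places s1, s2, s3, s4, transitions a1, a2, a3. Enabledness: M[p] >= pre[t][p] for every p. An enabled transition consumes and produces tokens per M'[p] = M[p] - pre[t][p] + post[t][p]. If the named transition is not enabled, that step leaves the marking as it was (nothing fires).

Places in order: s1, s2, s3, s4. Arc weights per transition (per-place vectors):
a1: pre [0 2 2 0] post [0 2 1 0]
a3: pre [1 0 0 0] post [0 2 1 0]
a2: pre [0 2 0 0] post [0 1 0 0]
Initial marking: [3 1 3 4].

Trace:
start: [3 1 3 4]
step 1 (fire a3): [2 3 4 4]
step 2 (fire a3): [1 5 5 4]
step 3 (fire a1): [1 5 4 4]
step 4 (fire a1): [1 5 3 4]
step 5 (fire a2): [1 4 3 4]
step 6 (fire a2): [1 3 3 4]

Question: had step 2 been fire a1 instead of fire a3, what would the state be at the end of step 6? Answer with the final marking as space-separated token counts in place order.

2 1 1 4

(re-executing from step 2 with the substitution; state before step 2: [2 3 4 4])
step 2 (fire a1): [2 3 3 4]
step 3 (fire a1): [2 3 2 4]
step 4 (fire a1): [2 3 1 4]
step 5 (fire a2): [2 2 1 4]
step 6 (fire a2): [2 1 1 4]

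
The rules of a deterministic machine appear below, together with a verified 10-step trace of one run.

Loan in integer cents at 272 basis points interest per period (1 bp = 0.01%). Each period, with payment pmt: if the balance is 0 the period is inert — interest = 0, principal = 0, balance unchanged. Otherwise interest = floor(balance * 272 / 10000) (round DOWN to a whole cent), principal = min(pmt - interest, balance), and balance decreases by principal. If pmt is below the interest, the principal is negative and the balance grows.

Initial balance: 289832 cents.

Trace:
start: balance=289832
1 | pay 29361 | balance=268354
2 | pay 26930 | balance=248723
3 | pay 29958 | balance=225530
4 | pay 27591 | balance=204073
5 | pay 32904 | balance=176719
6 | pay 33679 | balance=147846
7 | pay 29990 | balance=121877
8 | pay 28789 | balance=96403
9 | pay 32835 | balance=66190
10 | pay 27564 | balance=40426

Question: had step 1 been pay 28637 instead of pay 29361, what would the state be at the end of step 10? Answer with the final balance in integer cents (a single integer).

(re-executing from step 1 with the substitution; state before step 1: balance=289832)
1 | pay 28637 | balance=269078
2 | pay 26930 | balance=249466
3 | pay 29958 | balance=226293
4 | pay 27591 | balance=204857
5 | pay 32904 | balance=177525
6 | pay 33679 | balance=148674
7 | pay 29990 | balance=122727
8 | pay 28789 | balance=97276
9 | pay 32835 | balance=67086
10 | pay 27564 | balance=41346

41346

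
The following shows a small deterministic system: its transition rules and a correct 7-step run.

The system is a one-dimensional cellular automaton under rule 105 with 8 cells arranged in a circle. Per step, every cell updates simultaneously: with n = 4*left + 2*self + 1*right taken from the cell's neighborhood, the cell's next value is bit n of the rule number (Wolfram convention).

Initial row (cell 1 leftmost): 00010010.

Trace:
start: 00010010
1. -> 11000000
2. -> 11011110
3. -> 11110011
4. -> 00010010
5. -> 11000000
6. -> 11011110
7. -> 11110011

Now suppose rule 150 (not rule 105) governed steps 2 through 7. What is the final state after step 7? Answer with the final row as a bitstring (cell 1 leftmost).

(re-executing steps 2..7 under rule 150; state before step 2: 11000000)
2. -> 00100001
3. -> 11110011
4. -> 11101101
5. -> 11000000
6. -> 00100001
7. -> 11110011

11110011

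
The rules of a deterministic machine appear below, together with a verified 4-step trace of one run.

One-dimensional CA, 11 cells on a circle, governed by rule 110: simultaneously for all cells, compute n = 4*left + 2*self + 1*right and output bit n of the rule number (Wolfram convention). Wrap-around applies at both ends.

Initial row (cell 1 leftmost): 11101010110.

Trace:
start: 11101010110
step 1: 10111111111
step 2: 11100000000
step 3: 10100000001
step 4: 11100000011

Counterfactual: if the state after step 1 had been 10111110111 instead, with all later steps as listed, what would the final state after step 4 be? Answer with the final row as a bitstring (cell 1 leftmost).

11101111111

state after step 1 := 10111110111
step 2: 11100011100
step 3: 10100110101
step 4: 11101111111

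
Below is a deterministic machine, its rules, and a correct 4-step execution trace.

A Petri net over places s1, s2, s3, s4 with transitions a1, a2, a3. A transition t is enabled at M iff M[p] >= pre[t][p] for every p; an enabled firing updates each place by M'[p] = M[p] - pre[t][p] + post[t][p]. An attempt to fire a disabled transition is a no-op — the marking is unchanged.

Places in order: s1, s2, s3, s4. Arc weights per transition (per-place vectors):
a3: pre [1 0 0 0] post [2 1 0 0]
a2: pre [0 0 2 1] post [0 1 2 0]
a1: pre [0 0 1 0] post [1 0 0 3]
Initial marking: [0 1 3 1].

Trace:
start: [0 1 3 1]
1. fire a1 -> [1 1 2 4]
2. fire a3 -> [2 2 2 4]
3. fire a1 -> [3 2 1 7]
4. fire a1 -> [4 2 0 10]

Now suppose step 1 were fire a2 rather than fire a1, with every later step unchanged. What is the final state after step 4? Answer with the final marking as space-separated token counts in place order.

(re-executing from step 1 with the substitution; state before step 1: [0 1 3 1])
1. fire a2 -> [0 2 3 0]
2. fire a3 -> [0 2 3 0]
3. fire a1 -> [1 2 2 3]
4. fire a1 -> [2 2 1 6]

2 2 1 6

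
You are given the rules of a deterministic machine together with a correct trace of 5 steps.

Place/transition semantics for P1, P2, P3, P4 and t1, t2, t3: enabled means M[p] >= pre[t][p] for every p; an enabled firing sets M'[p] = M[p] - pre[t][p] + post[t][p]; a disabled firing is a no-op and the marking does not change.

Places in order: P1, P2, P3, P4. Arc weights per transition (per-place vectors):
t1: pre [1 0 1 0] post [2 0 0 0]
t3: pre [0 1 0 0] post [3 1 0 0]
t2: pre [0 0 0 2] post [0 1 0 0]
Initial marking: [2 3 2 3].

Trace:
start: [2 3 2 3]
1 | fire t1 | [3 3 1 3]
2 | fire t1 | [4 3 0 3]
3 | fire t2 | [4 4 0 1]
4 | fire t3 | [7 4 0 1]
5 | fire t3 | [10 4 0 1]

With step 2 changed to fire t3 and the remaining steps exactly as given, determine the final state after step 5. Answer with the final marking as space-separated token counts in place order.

12 4 1 1

(re-executing from step 2 with the substitution; state before step 2: [3 3 1 3])
2 | fire t3 | [6 3 1 3]
3 | fire t2 | [6 4 1 1]
4 | fire t3 | [9 4 1 1]
5 | fire t3 | [12 4 1 1]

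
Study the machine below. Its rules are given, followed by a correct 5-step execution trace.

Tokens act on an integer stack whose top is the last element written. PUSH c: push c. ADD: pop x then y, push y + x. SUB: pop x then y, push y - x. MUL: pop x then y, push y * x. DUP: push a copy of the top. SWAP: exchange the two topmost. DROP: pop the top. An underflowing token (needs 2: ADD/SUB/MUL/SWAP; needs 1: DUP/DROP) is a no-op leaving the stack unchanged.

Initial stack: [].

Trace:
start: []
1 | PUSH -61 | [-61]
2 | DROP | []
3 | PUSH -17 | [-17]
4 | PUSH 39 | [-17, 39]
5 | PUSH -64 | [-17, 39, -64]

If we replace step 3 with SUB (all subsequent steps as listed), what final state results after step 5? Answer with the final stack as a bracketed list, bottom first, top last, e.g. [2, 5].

(re-executing from step 3 with the substitution; state before step 3: [])
3 | SUB | []
4 | PUSH 39 | [39]
5 | PUSH -64 | [39, -64]

[39, -64]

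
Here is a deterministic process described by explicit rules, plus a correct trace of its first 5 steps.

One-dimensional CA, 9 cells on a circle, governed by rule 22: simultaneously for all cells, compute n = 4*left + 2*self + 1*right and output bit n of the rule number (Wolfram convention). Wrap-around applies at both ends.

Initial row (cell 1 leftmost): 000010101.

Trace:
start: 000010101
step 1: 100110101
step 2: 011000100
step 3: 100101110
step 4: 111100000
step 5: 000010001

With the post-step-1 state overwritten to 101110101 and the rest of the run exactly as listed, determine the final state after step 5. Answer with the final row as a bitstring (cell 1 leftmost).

state after step 1 := 101110101
step 2: 000000100
step 3: 000001110
step 4: 000010001
step 5: 100111011

100111011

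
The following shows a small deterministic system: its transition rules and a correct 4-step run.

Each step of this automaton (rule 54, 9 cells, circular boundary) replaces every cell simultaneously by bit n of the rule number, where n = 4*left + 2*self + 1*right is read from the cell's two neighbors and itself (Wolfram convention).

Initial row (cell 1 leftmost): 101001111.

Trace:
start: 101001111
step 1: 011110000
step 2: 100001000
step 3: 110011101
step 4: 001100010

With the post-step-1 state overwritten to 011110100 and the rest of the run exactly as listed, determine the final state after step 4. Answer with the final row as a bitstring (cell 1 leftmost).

001111010

state after step 1 := 011110100
step 2: 100001110
step 3: 110010001
step 4: 001111010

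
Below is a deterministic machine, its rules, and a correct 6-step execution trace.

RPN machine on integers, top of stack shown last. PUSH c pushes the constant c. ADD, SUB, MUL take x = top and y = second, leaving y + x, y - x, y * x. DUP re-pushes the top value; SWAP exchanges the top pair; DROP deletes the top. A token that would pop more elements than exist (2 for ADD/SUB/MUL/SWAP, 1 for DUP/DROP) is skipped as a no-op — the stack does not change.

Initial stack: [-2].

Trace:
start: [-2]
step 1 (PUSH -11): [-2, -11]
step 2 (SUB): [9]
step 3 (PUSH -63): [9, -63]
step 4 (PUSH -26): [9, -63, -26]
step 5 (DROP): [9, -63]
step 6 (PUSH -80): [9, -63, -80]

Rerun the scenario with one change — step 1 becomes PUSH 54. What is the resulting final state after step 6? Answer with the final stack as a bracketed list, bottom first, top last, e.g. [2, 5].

[-56, -63, -80]

(re-executing from step 1 with the substitution; state before step 1: [-2])
step 1 (PUSH 54): [-2, 54]
step 2 (SUB): [-56]
step 3 (PUSH -63): [-56, -63]
step 4 (PUSH -26): [-56, -63, -26]
step 5 (DROP): [-56, -63]
step 6 (PUSH -80): [-56, -63, -80]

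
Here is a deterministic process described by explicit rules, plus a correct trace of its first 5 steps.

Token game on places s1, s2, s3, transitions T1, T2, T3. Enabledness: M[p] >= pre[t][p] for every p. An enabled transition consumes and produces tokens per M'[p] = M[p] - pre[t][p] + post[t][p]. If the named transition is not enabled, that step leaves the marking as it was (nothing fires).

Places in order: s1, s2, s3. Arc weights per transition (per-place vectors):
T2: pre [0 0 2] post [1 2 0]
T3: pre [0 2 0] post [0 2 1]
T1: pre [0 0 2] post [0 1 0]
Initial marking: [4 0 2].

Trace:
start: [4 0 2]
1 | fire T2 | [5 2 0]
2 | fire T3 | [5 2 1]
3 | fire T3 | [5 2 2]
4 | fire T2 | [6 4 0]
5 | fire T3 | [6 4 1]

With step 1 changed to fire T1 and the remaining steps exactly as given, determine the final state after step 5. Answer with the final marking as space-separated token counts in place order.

4 1 0

(re-executing from step 1 with the substitution; state before step 1: [4 0 2])
1 | fire T1 | [4 1 0]
2 | fire T3 | [4 1 0]
3 | fire T3 | [4 1 0]
4 | fire T2 | [4 1 0]
5 | fire T3 | [4 1 0]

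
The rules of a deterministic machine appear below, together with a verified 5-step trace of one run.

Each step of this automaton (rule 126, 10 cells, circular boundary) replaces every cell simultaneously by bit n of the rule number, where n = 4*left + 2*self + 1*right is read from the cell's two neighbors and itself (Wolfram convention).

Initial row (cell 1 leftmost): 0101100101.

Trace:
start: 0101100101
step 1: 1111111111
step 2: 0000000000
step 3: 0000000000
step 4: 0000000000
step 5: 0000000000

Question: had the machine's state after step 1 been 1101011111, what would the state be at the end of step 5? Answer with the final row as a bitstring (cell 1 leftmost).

state after step 1 := 1101011111
step 2: 0111110000
step 3: 1100011000
step 4: 1110111101
step 5: 0011100111

0011100111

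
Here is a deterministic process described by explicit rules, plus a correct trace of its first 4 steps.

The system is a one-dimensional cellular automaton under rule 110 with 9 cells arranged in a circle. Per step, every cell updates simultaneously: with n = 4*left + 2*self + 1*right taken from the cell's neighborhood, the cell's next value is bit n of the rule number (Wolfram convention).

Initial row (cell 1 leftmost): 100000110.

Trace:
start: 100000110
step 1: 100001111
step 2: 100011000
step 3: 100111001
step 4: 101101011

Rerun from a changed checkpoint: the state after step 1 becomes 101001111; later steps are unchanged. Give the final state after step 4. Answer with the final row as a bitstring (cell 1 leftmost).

state after step 1 := 101001111
step 2: 111011000
step 3: 101111001
step 4: 111001011

111001011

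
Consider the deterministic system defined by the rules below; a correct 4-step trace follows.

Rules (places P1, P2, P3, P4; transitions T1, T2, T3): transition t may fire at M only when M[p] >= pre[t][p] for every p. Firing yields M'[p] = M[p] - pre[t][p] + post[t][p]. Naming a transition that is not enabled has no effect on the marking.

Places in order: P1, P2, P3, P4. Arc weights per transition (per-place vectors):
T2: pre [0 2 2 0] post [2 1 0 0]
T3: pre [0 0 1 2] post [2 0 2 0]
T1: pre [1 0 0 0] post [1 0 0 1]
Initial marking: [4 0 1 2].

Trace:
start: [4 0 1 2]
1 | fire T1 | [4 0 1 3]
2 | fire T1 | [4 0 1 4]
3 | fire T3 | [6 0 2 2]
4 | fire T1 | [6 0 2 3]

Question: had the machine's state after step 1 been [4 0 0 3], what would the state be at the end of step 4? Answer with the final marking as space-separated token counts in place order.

state after step 1 := [4 0 0 3]
2 | fire T1 | [4 0 0 4]
3 | fire T3 | [4 0 0 4]
4 | fire T1 | [4 0 0 5]

4 0 0 5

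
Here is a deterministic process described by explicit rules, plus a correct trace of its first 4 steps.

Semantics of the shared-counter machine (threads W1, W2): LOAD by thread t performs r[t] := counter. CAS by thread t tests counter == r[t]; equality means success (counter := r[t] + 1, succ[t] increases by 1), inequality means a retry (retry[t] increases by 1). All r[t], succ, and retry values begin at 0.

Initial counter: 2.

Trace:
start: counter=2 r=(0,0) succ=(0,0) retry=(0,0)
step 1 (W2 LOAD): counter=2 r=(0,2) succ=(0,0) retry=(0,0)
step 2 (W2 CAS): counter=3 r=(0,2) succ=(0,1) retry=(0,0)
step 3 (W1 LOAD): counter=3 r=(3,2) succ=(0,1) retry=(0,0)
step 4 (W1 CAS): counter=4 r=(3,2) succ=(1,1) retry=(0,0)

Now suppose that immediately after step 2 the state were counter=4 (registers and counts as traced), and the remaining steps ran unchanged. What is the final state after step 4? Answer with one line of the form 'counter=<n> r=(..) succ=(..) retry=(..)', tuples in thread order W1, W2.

state after step 2 := counter=4 r=(0,2) succ=(0,1) retry=(0,0)
step 3 (W1 LOAD): counter=4 r=(4,2) succ=(0,1) retry=(0,0)
step 4 (W1 CAS): counter=5 r=(4,2) succ=(1,1) retry=(0,0)

counter=5 r=(4,2) succ=(1,1) retry=(0,0)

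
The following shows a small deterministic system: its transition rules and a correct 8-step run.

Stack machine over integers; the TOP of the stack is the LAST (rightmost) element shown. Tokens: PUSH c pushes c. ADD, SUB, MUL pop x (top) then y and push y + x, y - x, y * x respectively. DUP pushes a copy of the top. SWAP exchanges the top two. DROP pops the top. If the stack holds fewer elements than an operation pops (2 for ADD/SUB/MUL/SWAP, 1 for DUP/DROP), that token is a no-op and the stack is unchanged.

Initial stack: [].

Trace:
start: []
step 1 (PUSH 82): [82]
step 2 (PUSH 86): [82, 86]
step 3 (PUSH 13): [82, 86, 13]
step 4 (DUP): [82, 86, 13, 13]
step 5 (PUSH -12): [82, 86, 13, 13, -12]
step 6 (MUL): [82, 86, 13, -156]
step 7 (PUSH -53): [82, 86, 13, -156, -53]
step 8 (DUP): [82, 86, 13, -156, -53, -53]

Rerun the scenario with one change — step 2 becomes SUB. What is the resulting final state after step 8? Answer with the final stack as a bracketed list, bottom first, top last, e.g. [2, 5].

[82, 13, -156, -53, -53]

(re-executing from step 2 with the substitution; state before step 2: [82])
step 2 (SUB): [82]
step 3 (PUSH 13): [82, 13]
step 4 (DUP): [82, 13, 13]
step 5 (PUSH -12): [82, 13, 13, -12]
step 6 (MUL): [82, 13, -156]
step 7 (PUSH -53): [82, 13, -156, -53]
step 8 (DUP): [82, 13, -156, -53, -53]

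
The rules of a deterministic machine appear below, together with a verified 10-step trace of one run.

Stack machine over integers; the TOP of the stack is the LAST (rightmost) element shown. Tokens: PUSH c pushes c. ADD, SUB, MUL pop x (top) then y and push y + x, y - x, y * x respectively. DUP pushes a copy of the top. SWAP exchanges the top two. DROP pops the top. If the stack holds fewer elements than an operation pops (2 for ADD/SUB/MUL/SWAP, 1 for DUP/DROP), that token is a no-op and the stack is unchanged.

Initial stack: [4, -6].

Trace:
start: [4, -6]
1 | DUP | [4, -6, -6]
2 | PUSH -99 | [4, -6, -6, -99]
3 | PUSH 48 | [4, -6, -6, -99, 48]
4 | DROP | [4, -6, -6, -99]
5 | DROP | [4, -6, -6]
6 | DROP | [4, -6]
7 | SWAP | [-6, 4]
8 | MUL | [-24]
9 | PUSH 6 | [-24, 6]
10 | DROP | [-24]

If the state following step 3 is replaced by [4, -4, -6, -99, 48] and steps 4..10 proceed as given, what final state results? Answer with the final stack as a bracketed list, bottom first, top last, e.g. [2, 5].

[-16]

state after step 3 := [4, -4, -6, -99, 48]
4 | DROP | [4, -4, -6, -99]
5 | DROP | [4, -4, -6]
6 | DROP | [4, -4]
7 | SWAP | [-4, 4]
8 | MUL | [-16]
9 | PUSH 6 | [-16, 6]
10 | DROP | [-16]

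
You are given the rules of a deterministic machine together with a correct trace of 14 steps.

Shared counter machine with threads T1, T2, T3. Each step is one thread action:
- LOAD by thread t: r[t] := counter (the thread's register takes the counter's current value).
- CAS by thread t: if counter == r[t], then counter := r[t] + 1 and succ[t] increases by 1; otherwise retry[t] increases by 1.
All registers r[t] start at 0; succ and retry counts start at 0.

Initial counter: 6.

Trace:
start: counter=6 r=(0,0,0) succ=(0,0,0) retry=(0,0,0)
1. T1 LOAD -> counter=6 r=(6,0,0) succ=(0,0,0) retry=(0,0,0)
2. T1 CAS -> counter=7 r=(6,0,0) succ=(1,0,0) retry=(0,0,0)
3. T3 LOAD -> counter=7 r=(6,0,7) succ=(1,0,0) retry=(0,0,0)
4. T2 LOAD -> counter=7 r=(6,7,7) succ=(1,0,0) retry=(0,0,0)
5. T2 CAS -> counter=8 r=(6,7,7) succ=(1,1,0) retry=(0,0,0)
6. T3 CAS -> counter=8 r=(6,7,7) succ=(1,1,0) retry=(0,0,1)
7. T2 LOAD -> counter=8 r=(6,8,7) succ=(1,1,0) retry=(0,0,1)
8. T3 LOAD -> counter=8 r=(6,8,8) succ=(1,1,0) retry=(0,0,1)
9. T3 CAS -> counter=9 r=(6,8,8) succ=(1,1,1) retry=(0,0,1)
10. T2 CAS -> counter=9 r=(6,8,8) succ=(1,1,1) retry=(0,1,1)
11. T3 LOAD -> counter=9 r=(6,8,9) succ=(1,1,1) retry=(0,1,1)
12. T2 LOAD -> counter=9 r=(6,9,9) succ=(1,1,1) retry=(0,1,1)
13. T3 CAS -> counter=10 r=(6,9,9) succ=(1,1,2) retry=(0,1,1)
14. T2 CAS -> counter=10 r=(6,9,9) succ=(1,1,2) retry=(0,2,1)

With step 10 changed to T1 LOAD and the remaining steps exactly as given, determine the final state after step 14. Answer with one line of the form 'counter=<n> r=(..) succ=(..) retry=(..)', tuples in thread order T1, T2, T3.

counter=10 r=(9,9,9) succ=(1,1,2) retry=(0,1,1)

(re-executing from step 10 with the substitution; state before step 10: counter=9 r=(6,8,8) succ=(1,1,1) retry=(0,0,1))
10. T1 LOAD -> counter=9 r=(9,8,8) succ=(1,1,1) retry=(0,0,1)
11. T3 LOAD -> counter=9 r=(9,8,9) succ=(1,1,1) retry=(0,0,1)
12. T2 LOAD -> counter=9 r=(9,9,9) succ=(1,1,1) retry=(0,0,1)
13. T3 CAS -> counter=10 r=(9,9,9) succ=(1,1,2) retry=(0,0,1)
14. T2 CAS -> counter=10 r=(9,9,9) succ=(1,1,2) retry=(0,1,1)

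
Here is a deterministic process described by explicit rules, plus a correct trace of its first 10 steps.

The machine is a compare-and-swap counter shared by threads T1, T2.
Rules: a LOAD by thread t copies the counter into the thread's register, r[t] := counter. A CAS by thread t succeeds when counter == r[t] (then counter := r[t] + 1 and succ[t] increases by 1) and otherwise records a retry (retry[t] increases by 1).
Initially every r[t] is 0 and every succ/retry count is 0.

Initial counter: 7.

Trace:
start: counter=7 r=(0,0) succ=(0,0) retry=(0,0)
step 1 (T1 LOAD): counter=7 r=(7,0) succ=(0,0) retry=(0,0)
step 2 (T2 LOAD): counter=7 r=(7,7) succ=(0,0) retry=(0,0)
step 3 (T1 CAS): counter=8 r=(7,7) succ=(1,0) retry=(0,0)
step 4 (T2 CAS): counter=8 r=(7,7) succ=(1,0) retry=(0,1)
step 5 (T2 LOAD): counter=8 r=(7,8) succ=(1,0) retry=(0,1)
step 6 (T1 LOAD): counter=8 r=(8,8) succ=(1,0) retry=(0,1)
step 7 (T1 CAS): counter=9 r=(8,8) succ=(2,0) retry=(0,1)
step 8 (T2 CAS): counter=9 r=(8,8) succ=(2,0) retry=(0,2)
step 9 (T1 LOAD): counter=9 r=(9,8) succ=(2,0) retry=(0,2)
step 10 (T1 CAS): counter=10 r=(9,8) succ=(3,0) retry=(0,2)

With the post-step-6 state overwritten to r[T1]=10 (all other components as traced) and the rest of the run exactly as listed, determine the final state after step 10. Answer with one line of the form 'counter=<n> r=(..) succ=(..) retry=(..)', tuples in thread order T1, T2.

state after step 6 := counter=8 r=(10,8) succ=(1,0) retry=(0,1)
step 7 (T1 CAS): counter=8 r=(10,8) succ=(1,0) retry=(1,1)
step 8 (T2 CAS): counter=9 r=(10,8) succ=(1,1) retry=(1,1)
step 9 (T1 LOAD): counter=9 r=(9,8) succ=(1,1) retry=(1,1)
step 10 (T1 CAS): counter=10 r=(9,8) succ=(2,1) retry=(1,1)

counter=10 r=(9,8) succ=(2,1) retry=(1,1)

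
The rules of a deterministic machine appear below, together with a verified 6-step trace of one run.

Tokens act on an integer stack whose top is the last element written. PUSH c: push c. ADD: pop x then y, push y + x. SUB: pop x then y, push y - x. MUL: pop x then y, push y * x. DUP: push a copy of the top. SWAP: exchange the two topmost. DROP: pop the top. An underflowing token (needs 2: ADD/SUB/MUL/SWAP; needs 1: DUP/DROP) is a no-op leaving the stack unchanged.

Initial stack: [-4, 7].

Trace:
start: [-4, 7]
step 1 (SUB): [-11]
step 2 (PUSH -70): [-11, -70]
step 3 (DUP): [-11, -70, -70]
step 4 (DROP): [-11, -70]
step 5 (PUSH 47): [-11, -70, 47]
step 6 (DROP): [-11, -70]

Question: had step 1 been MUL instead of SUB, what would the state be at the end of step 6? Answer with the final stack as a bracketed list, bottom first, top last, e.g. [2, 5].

(re-executing from step 1 with the substitution; state before step 1: [-4, 7])
step 1 (MUL): [-28]
step 2 (PUSH -70): [-28, -70]
step 3 (DUP): [-28, -70, -70]
step 4 (DROP): [-28, -70]
step 5 (PUSH 47): [-28, -70, 47]
step 6 (DROP): [-28, -70]

[-28, -70]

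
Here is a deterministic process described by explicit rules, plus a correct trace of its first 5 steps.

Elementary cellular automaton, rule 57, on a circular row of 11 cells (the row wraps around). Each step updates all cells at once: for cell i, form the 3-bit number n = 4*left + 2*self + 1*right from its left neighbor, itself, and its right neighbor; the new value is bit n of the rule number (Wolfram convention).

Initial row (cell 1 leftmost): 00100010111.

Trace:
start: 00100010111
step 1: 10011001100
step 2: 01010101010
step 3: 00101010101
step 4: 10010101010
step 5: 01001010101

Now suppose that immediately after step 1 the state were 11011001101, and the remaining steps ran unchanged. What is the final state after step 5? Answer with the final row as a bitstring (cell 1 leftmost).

10101011010

state after step 1 := 11011001101
step 2: 00110101011
step 3: 10101010110
step 4: 01010101101
step 5: 10101011010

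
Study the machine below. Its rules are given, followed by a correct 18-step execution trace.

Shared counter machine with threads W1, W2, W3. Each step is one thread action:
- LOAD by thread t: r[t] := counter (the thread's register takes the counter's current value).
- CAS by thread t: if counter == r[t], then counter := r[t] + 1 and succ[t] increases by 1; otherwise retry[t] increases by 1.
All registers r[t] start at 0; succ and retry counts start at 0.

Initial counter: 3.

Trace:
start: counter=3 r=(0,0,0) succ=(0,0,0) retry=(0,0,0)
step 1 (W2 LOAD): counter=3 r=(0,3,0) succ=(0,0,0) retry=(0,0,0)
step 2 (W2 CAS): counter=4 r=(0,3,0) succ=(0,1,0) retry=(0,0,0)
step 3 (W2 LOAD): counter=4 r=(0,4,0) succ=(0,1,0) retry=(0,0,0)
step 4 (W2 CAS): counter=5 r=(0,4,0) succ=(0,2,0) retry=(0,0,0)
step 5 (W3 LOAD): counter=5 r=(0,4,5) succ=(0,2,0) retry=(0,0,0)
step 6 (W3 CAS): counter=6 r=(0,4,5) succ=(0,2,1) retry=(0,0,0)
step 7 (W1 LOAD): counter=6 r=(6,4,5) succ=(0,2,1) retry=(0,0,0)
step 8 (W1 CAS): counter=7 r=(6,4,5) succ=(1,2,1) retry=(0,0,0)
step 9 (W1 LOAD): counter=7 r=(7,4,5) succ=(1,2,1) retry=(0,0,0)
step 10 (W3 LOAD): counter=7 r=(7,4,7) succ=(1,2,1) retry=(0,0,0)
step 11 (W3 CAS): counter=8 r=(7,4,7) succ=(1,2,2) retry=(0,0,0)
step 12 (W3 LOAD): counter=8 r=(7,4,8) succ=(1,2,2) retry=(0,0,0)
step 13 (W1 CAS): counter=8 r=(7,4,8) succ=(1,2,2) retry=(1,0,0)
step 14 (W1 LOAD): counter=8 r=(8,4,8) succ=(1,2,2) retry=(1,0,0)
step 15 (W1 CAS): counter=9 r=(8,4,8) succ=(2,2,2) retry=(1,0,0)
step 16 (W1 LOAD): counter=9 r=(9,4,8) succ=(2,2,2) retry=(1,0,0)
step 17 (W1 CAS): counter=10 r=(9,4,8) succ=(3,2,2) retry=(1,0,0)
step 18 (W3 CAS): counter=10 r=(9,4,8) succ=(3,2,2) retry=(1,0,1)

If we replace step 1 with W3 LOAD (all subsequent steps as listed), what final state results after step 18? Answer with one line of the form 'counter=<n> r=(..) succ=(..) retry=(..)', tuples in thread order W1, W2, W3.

counter=9 r=(8,3,7) succ=(3,1,2) retry=(1,1,1)

(re-executing from step 1 with the substitution; state before step 1: counter=3 r=(0,0,0) succ=(0,0,0) retry=(0,0,0))
step 1 (W3 LOAD): counter=3 r=(0,0,3) succ=(0,0,0) retry=(0,0,0)
step 2 (W2 CAS): counter=3 r=(0,0,3) succ=(0,0,0) retry=(0,1,0)
step 3 (W2 LOAD): counter=3 r=(0,3,3) succ=(0,0,0) retry=(0,1,0)
step 4 (W2 CAS): counter=4 r=(0,3,3) succ=(0,1,0) retry=(0,1,0)
step 5 (W3 LOAD): counter=4 r=(0,3,4) succ=(0,1,0) retry=(0,1,0)
step 6 (W3 CAS): counter=5 r=(0,3,4) succ=(0,1,1) retry=(0,1,0)
step 7 (W1 LOAD): counter=5 r=(5,3,4) succ=(0,1,1) retry=(0,1,0)
step 8 (W1 CAS): counter=6 r=(5,3,4) succ=(1,1,1) retry=(0,1,0)
step 9 (W1 LOAD): counter=6 r=(6,3,4) succ=(1,1,1) retry=(0,1,0)
step 10 (W3 LOAD): counter=6 r=(6,3,6) succ=(1,1,1) retry=(0,1,0)
step 11 (W3 CAS): counter=7 r=(6,3,6) succ=(1,1,2) retry=(0,1,0)
step 12 (W3 LOAD): counter=7 r=(6,3,7) succ=(1,1,2) retry=(0,1,0)
step 13 (W1 CAS): counter=7 r=(6,3,7) succ=(1,1,2) retry=(1,1,0)
step 14 (W1 LOAD): counter=7 r=(7,3,7) succ=(1,1,2) retry=(1,1,0)
step 15 (W1 CAS): counter=8 r=(7,3,7) succ=(2,1,2) retry=(1,1,0)
step 16 (W1 LOAD): counter=8 r=(8,3,7) succ=(2,1,2) retry=(1,1,0)
step 17 (W1 CAS): counter=9 r=(8,3,7) succ=(3,1,2) retry=(1,1,0)
step 18 (W3 CAS): counter=9 r=(8,3,7) succ=(3,1,2) retry=(1,1,1)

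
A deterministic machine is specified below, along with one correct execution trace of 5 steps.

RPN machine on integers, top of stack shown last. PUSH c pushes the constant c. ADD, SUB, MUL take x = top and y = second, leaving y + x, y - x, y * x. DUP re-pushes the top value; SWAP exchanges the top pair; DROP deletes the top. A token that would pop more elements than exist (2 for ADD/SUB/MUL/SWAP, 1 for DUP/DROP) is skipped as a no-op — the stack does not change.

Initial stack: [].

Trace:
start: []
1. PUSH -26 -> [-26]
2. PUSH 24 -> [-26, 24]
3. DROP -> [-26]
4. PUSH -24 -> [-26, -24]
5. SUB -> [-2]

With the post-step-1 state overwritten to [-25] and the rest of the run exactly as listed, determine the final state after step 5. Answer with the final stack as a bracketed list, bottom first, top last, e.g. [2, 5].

[-1]

state after step 1 := [-25]
2. PUSH 24 -> [-25, 24]
3. DROP -> [-25]
4. PUSH -24 -> [-25, -24]
5. SUB -> [-1]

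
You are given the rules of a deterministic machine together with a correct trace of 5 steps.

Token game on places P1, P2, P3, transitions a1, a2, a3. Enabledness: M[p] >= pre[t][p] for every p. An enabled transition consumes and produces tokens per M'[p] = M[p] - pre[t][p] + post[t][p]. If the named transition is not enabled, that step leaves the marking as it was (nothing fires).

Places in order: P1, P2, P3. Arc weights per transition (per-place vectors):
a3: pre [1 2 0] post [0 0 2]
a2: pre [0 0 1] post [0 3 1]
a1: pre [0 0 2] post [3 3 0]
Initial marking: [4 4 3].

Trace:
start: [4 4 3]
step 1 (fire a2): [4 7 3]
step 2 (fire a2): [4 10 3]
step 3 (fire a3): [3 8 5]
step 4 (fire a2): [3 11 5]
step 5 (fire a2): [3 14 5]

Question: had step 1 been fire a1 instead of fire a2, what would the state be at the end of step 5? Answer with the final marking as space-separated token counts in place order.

(re-executing from step 1 with the substitution; state before step 1: [4 4 3])
step 1 (fire a1): [7 7 1]
step 2 (fire a2): [7 10 1]
step 3 (fire a3): [6 8 3]
step 4 (fire a2): [6 11 3]
step 5 (fire a2): [6 14 3]

6 14 3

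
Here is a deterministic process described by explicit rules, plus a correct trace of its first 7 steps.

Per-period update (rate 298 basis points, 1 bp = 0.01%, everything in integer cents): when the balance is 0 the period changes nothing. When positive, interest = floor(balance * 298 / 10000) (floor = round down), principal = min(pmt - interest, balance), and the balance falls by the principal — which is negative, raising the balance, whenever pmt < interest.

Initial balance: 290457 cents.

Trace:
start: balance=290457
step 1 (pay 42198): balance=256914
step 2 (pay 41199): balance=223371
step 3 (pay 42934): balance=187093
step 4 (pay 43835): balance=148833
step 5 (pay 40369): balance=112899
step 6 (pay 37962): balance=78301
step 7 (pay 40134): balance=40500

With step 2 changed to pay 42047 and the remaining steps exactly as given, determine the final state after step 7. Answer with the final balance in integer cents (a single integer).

(re-executing from step 2 with the substitution; state before step 2: balance=256914)
step 2 (pay 42047): balance=222523
step 3 (pay 42934): balance=186220
step 4 (pay 43835): balance=147934
step 5 (pay 40369): balance=111973
step 6 (pay 37962): balance=77347
step 7 (pay 40134): balance=39517

39517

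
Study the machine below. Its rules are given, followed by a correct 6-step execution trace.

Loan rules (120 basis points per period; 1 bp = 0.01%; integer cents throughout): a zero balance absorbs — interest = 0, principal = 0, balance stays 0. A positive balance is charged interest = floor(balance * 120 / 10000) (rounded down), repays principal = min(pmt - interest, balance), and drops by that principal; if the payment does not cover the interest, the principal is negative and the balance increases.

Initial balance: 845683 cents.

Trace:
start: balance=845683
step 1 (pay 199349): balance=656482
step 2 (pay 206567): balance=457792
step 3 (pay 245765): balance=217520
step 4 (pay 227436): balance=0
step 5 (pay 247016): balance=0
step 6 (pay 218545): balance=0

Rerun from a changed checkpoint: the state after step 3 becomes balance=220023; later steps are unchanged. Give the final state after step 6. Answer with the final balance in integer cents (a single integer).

state after step 3 := balance=220023
step 4 (pay 227436): balance=0
step 5 (pay 247016): balance=0
step 6 (pay 218545): balance=0

0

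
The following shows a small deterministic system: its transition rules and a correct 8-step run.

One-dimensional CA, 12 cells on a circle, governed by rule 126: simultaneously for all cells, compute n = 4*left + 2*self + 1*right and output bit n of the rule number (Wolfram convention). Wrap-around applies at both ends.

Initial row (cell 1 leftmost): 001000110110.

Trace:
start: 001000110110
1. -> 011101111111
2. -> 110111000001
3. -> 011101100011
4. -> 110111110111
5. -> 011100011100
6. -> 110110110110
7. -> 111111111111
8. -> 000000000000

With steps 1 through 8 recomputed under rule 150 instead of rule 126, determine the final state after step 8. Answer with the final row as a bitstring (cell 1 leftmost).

(re-executing steps 1..8 under rule 150; state before step 1: 001000110110)
1. -> 011101000001
2. -> 001001100011
3. -> 111110010100
4. -> 011101110111
5. -> 001000100010
6. -> 011101110111
7. -> 001000100010
8. -> 011101110111

011101110111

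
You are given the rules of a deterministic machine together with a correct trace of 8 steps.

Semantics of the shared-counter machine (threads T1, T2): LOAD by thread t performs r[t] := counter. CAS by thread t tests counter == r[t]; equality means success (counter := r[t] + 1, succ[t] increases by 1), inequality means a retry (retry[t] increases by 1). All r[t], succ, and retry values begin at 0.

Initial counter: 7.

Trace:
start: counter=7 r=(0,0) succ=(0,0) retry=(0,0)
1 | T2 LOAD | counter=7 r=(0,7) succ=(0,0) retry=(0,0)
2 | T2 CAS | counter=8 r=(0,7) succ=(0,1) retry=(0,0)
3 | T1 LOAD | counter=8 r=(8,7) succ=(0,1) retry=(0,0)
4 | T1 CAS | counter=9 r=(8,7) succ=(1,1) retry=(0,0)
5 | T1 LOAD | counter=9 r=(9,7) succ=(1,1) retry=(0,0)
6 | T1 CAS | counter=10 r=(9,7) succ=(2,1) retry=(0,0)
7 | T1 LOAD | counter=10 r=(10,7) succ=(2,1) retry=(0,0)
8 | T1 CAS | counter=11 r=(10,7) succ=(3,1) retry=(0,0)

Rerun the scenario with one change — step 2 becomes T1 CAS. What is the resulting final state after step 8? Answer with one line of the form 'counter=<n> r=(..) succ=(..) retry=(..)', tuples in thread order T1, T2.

counter=10 r=(9,7) succ=(3,0) retry=(1,0)

(re-executing from step 2 with the substitution; state before step 2: counter=7 r=(0,7) succ=(0,0) retry=(0,0))
2 | T1 CAS | counter=7 r=(0,7) succ=(0,0) retry=(1,0)
3 | T1 LOAD | counter=7 r=(7,7) succ=(0,0) retry=(1,0)
4 | T1 CAS | counter=8 r=(7,7) succ=(1,0) retry=(1,0)
5 | T1 LOAD | counter=8 r=(8,7) succ=(1,0) retry=(1,0)
6 | T1 CAS | counter=9 r=(8,7) succ=(2,0) retry=(1,0)
7 | T1 LOAD | counter=9 r=(9,7) succ=(2,0) retry=(1,0)
8 | T1 CAS | counter=10 r=(9,7) succ=(3,0) retry=(1,0)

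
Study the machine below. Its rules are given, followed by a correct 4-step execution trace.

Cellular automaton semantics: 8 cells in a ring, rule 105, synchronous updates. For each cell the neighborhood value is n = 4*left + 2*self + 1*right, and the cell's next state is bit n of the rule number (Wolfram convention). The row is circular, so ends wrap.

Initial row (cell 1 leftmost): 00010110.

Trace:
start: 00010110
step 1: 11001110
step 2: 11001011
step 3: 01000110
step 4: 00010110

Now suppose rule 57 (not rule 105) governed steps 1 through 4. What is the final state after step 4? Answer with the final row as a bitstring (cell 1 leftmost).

(re-executing steps 1..4 under rule 57; state before step 1: 00010110)
step 1: 11001101
step 2: 00101011
step 3: 10010110
step 4: 01001101

01001101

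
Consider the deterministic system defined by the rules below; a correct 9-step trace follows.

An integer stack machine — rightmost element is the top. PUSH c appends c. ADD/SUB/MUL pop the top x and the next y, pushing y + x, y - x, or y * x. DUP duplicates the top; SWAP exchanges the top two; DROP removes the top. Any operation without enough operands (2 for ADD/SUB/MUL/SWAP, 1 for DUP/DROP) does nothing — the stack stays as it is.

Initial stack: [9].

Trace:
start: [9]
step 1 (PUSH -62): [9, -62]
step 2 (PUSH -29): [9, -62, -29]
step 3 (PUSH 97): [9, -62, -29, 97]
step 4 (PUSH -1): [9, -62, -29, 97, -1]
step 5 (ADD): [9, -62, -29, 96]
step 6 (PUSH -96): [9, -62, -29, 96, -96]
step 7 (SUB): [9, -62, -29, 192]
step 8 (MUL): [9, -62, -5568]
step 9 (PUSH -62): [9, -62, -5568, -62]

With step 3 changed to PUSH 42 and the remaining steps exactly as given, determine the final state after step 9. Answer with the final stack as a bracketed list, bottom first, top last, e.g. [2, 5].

[9, -62, -3973, -62]

(re-executing from step 3 with the substitution; state before step 3: [9, -62, -29])
step 3 (PUSH 42): [9, -62, -29, 42]
step 4 (PUSH -1): [9, -62, -29, 42, -1]
step 5 (ADD): [9, -62, -29, 41]
step 6 (PUSH -96): [9, -62, -29, 41, -96]
step 7 (SUB): [9, -62, -29, 137]
step 8 (MUL): [9, -62, -3973]
step 9 (PUSH -62): [9, -62, -3973, -62]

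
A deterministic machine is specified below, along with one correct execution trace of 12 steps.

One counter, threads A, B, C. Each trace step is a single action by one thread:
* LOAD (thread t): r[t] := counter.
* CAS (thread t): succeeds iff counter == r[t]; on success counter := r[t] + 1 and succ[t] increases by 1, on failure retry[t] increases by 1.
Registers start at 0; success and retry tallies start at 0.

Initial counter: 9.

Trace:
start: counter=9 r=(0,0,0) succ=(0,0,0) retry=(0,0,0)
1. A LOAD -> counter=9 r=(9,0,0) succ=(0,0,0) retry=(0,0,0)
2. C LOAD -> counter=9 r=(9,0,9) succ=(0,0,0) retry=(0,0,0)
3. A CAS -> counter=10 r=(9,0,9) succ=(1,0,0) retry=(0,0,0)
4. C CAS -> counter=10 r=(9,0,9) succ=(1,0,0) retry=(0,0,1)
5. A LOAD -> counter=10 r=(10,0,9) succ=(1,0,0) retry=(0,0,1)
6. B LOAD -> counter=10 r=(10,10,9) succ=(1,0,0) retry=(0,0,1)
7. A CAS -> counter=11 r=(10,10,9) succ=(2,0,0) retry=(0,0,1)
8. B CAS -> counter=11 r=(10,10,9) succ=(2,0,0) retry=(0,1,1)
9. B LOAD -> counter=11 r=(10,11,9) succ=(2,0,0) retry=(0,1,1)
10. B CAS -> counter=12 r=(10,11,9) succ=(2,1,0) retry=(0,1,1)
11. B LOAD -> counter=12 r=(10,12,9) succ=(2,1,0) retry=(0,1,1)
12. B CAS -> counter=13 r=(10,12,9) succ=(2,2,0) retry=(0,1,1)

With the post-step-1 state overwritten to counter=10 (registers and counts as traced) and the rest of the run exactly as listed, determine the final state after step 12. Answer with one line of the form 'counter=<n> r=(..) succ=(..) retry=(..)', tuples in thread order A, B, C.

state after step 1 := counter=10 r=(9,0,0) succ=(0,0,0) retry=(0,0,0)
2. C LOAD -> counter=10 r=(9,0,10) succ=(0,0,0) retry=(0,0,0)
3. A CAS -> counter=10 r=(9,0,10) succ=(0,0,0) retry=(1,0,0)
4. C CAS -> counter=11 r=(9,0,10) succ=(0,0,1) retry=(1,0,0)
5. A LOAD -> counter=11 r=(11,0,10) succ=(0,0,1) retry=(1,0,0)
6. B LOAD -> counter=11 r=(11,11,10) succ=(0,0,1) retry=(1,0,0)
7. A CAS -> counter=12 r=(11,11,10) succ=(1,0,1) retry=(1,0,0)
8. B CAS -> counter=12 r=(11,11,10) succ=(1,0,1) retry=(1,1,0)
9. B LOAD -> counter=12 r=(11,12,10) succ=(1,0,1) retry=(1,1,0)
10. B CAS -> counter=13 r=(11,12,10) succ=(1,1,1) retry=(1,1,0)
11. B LOAD -> counter=13 r=(11,13,10) succ=(1,1,1) retry=(1,1,0)
12. B CAS -> counter=14 r=(11,13,10) succ=(1,2,1) retry=(1,1,0)

counter=14 r=(11,13,10) succ=(1,2,1) retry=(1,1,0)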